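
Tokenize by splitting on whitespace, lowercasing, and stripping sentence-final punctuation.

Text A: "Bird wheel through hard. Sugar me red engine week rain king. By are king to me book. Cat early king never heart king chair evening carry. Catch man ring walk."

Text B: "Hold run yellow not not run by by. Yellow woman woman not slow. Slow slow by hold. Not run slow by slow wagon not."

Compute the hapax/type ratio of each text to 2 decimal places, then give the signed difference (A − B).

0.79

A: hapax=24, V=26, ratio=0.92
B: hapax=1, V=8, ratio=0.13
Difference = 0.92 − 0.13 = 0.79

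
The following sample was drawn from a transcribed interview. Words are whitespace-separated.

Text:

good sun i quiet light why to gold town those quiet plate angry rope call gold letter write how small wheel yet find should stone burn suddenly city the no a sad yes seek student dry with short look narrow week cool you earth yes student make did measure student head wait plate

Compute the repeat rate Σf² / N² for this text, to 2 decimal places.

Frequencies: student:3, quiet:2, gold:2, plate:2, yes:2, good:1, sun:1, i:1, light:1, why:1, to:1, town:1, those:1, angry:1, rope:1, call:1, letter:1, write:1, how:1, small:1, … (27 more, each freq 1)
Σf² = 67; N² = 2809
Repeat rate = 67 / 2809 = 0.02

0.02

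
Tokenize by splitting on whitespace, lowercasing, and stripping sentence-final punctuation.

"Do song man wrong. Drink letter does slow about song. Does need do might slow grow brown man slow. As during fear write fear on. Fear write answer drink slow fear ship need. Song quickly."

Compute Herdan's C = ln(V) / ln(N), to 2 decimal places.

N = 35, V = 21.
ln(V) = 3.044522, ln(N) = 3.555348
C = 3.044522 / 3.555348 = 0.86

0.86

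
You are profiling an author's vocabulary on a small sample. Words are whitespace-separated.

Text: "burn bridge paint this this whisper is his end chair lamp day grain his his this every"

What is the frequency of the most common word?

3

Frequencies: this:3, his:3, burn:1, bridge:1, paint:1, whisper:1, is:1, end:1, chair:1, lamp:1, day:1, grain:1, every:1
Most common: 'this' with frequency 3.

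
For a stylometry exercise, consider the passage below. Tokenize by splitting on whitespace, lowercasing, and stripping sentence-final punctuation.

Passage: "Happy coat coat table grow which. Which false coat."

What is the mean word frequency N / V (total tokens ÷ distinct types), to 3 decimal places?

N = 9 tokens, V = 6 types.
Mean frequency = N / V = 9 / 6 = 1.500

1.500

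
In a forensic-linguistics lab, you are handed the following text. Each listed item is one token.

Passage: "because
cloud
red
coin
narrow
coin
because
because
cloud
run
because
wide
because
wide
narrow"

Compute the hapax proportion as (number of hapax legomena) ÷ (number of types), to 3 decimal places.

Frequencies: because:5, cloud:2, coin:2, narrow:2, wide:2, red:1, run:1
Hapax count = 2; type count = 7.
Ratio = 2 / 7 = 0.286

0.286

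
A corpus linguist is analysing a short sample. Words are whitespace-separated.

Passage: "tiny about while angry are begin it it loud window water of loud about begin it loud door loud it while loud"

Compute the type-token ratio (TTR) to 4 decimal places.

N = 22 tokens, V = 12 types.
TTR = V / N = 12 / 22 = 0.5455

0.5455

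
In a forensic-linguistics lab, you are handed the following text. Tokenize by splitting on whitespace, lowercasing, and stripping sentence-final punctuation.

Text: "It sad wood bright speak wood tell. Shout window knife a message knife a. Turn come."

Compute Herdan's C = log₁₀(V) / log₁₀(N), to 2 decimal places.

N = 16, V = 13.
log₁₀(V) = 1.113943, log₁₀(N) = 1.204120
C = 1.113943 / 1.204120 = 0.93

0.93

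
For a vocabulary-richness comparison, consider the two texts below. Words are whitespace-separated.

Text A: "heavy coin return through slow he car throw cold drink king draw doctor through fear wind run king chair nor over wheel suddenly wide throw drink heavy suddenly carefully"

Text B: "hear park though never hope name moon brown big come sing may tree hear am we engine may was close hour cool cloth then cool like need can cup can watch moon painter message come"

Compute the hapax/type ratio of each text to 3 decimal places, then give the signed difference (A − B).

-0.054

A: hapax=17, V=23, ratio=0.739
B: hapax=23, V=29, ratio=0.793
Difference = 0.739 − 0.793 = -0.054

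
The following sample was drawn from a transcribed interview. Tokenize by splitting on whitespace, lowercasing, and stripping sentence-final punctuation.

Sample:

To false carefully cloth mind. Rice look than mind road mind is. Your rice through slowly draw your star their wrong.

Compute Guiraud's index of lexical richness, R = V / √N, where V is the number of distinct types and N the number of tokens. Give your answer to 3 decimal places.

N = 21, V = 17.
√N = 4.582576
R = 17 / 4.582576 = 3.710

3.710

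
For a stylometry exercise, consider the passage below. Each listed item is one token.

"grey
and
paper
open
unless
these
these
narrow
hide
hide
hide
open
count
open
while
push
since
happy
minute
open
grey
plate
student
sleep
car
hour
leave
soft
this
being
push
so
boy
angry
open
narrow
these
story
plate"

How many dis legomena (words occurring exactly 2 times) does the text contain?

Frequencies: open:5, these:3, hide:3, grey:2, narrow:2, push:2, plate:2, and:1, paper:1, unless:1, count:1, while:1, since:1, happy:1, minute:1, student:1, sleep:1, car:1, hour:1, leave:1, … (7 more, each freq 1)
Words with frequency 2: grey, narrow, plate, push

4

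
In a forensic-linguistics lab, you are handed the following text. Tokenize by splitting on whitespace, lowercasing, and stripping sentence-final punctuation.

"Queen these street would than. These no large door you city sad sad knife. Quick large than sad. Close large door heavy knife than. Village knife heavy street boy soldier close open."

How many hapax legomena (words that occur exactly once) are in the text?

10

Frequencies: than:3, large:3, sad:3, knife:3, these:2, street:2, door:2, close:2, heavy:2, queen:1, would:1, no:1, you:1, city:1, quick:1, village:1, boy:1, soldier:1, open:1
Hapax (freq=1): boy, city, no, open, queen, quick, soldier, village, would, you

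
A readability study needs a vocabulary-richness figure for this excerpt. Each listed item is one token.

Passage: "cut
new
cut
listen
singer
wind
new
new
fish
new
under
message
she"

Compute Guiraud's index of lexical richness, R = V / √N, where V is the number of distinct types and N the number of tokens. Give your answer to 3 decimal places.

2.496

N = 13, V = 9.
√N = 3.605551
R = 9 / 3.605551 = 2.496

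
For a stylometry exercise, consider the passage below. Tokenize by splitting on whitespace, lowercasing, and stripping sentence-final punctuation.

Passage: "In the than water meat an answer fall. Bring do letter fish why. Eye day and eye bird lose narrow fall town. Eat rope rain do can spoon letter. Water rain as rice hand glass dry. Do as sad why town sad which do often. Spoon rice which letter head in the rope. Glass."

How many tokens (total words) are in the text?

Tokens: in, the, than, water, meat, an, answer, fall, bring, do, letter, fish, why, eye, day, and, eye, bird, lose, narrow, fall, town, eat, rope, rain, do, can, spoon, letter, water, rain, as, rice, hand, glass, dry, do, as, sad, why, town, sad, which, do, often, spoon, rice, which, letter, head, in, the, rope, glass
N = 54

54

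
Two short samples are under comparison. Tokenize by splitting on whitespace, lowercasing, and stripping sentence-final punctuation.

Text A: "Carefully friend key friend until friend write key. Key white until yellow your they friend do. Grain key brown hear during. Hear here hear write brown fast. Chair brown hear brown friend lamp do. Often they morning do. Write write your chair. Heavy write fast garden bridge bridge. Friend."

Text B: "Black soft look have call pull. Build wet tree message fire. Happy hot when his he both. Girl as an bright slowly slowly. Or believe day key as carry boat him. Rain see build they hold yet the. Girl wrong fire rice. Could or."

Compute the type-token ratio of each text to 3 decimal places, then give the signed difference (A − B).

TTR(A) = 23/49 = 0.469
TTR(B) = 38/44 = 0.864
Difference = 0.469 − 0.864 = -0.395

-0.395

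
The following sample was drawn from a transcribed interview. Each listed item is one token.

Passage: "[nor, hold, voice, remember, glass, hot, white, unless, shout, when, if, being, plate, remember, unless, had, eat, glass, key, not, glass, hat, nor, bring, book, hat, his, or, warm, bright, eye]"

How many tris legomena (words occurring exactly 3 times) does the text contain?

Frequencies: glass:3, nor:2, remember:2, unless:2, hat:2, hold:1, voice:1, hot:1, white:1, shout:1, when:1, if:1, being:1, plate:1, had:1, eat:1, key:1, not:1, bring:1, book:1, … (5 more, each freq 1)
Words with frequency 3: glass

1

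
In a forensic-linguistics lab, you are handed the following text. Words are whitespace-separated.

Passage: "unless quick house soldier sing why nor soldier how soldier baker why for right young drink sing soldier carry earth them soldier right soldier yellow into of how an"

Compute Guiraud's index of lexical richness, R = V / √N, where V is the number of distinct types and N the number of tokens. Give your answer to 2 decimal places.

3.71

N = 29, V = 20.
√N = 5.385165
R = 20 / 5.385165 = 3.71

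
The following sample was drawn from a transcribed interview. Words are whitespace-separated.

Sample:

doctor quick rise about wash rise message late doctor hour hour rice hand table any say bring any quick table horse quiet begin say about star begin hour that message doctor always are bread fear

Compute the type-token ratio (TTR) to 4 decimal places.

N = 35 tokens, V = 23 types.
TTR = V / N = 23 / 35 = 0.6571

0.6571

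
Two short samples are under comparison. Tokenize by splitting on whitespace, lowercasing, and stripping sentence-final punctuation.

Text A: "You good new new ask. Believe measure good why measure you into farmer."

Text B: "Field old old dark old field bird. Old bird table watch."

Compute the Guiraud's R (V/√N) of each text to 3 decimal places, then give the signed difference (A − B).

0.687

A: V=9, N=13, R=2.496
B: V=6, N=11, R=1.809
Difference = 2.496 − 1.809 = 0.687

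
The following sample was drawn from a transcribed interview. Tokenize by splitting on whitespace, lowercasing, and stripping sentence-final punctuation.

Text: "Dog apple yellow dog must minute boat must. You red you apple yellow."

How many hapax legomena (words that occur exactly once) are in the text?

Frequencies: dog:2, apple:2, yellow:2, must:2, you:2, minute:1, boat:1, red:1
Hapax (freq=1): boat, minute, red

3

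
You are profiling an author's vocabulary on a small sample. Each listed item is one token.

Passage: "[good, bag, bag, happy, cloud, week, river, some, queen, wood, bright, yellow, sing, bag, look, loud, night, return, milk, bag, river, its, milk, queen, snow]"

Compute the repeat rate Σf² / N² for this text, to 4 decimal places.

0.0688

Frequencies: bag:4, river:2, queen:2, milk:2, good:1, happy:1, cloud:1, week:1, some:1, wood:1, bright:1, yellow:1, sing:1, look:1, loud:1, night:1, return:1, its:1, snow:1
Σf² = 43; N² = 625
Repeat rate = 43 / 625 = 0.0688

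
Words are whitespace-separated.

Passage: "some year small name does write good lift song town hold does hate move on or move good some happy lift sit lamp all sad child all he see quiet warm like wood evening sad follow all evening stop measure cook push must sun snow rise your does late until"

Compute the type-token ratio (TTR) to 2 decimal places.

N = 50 tokens, V = 40 types.
TTR = V / N = 40 / 50 = 0.80

0.80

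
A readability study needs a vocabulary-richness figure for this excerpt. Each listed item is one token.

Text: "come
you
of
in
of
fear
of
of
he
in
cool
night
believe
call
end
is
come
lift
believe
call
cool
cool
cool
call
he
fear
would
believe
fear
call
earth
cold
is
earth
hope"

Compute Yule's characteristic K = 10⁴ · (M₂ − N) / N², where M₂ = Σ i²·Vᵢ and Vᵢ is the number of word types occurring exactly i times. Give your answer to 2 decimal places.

473.47

Frequencies: of:4, cool:4, call:4, fear:3, believe:3, come:2, in:2, he:2, is:2, earth:2, you:1, night:1, end:1, lift:1, would:1, cold:1, hope:1
N = 35. Frequency spectrum: V_1=7, V_2=5, V_3=2, V_4=3
M₂ = 1²·7 + 2²·5 + 3²·2 + 4²·3 = 93
K = 10000 × (93 − 35) / 35² = 473.47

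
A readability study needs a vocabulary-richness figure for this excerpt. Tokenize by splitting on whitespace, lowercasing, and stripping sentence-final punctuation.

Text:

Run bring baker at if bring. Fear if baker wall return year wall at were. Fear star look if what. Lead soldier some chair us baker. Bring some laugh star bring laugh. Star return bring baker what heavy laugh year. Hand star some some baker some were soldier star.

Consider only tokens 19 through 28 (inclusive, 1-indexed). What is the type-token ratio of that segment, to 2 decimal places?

Segment tokens 19–28: if, what, lead, soldier, some, chair, us, baker, bring, some
Segment N = 10, segment V = 9.
TTR = 9 / 10 = 0.90

0.90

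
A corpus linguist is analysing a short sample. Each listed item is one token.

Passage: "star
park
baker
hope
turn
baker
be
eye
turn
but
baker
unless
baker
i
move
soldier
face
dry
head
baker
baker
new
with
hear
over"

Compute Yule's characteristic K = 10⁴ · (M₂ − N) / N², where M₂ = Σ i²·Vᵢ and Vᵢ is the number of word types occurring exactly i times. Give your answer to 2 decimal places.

512.00

Frequencies: baker:6, turn:2, star:1, park:1, hope:1, be:1, eye:1, but:1, unless:1, i:1, move:1, soldier:1, face:1, dry:1, head:1, new:1, with:1, hear:1, over:1
N = 25. Frequency spectrum: V_1=17, V_2=1, V_6=1
M₂ = 1²·17 + 2²·1 + 6²·1 = 57
K = 10000 × (57 − 25) / 25² = 512.00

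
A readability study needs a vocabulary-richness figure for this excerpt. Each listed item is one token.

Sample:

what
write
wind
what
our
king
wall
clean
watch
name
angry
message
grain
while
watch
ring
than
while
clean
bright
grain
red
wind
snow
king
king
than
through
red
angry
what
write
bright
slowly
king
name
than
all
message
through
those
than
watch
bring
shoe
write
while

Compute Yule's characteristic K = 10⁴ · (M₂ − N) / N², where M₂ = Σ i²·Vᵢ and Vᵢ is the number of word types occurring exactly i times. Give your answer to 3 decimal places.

Frequencies: king:4, than:4, what:3, write:3, watch:3, while:3, wind:2, clean:2, name:2, angry:2, message:2, grain:2, bright:2, red:2, through:2, our:1, wall:1, ring:1, snow:1, slowly:1, … (4 more, each freq 1)
N = 47. Frequency spectrum: V_1=9, V_2=9, V_3=4, V_4=2
M₂ = 1²·9 + 2²·9 + 3²·4 + 4²·2 = 113
K = 10000 × (113 − 47) / 47² = 298.778

298.778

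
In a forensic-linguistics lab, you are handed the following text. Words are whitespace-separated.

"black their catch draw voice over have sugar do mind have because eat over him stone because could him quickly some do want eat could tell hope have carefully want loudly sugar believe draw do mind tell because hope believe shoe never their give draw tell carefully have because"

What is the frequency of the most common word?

Frequencies: have:4, because:4, draw:3, do:3, tell:3, their:2, over:2, sugar:2, mind:2, eat:2, him:2, could:2, want:2, hope:2, carefully:2, believe:2, black:1, catch:1, voice:1, stone:1, … (6 more, each freq 1)
Most common: 'have' with frequency 4.

4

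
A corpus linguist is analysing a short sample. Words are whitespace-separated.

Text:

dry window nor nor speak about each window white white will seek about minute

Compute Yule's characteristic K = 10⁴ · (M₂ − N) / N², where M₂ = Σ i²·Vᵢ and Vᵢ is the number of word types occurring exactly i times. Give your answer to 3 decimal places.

408.163

Frequencies: window:2, nor:2, about:2, white:2, dry:1, speak:1, each:1, will:1, seek:1, minute:1
N = 14. Frequency spectrum: V_1=6, V_2=4
M₂ = 1²·6 + 2²·4 = 22
K = 10000 × (22 − 14) / 14² = 408.163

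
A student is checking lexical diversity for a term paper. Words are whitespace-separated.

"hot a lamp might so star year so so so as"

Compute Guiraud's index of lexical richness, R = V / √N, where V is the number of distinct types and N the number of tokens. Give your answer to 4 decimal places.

N = 11, V = 8.
√N = 3.316625
R = 8 / 3.316625 = 2.4121

2.4121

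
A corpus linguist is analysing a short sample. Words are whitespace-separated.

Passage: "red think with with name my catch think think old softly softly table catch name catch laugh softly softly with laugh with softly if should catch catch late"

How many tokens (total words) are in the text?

28

Tokens: red, think, with, with, name, my, catch, think, think, old, softly, softly, table, catch, name, catch, laugh, softly, softly, with, laugh, with, softly, if, should, catch, catch, late
N = 28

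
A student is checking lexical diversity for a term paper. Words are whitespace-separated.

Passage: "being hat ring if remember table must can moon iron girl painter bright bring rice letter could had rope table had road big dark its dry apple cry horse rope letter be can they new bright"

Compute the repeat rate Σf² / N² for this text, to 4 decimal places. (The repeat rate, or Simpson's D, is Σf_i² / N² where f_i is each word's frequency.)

Frequencies: table:2, can:2, bright:2, letter:2, had:2, rope:2, being:1, hat:1, ring:1, if:1, remember:1, must:1, moon:1, iron:1, girl:1, painter:1, bring:1, rice:1, could:1, road:1, … (10 more, each freq 1)
Σf² = 48; N² = 1296
Repeat rate = 48 / 1296 = 0.0370

0.0370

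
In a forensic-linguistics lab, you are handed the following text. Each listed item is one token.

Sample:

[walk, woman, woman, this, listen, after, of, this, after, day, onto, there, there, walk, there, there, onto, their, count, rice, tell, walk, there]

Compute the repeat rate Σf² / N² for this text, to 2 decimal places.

0.11

Frequencies: there:5, walk:3, woman:2, this:2, after:2, onto:2, listen:1, of:1, day:1, their:1, count:1, rice:1, tell:1
Σf² = 57; N² = 529
Repeat rate = 57 / 529 = 0.11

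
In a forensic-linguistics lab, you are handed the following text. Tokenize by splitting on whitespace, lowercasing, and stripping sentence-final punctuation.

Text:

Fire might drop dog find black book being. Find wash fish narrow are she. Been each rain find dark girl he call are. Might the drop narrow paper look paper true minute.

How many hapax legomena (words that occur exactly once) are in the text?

19

Frequencies: find:3, might:2, drop:2, narrow:2, are:2, paper:2, fire:1, dog:1, black:1, book:1, being:1, wash:1, fish:1, she:1, been:1, each:1, rain:1, dark:1, girl:1, he:1, … (5 more, each freq 1)
Hapax (freq=1): been, being, black, book, call, dark, dog, each, fire, fish, girl, he, look, minute, rain, she, the, true, wash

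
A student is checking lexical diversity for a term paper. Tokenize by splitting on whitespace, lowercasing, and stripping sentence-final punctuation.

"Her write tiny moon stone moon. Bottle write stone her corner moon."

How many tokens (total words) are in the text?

12

Tokens: her, write, tiny, moon, stone, moon, bottle, write, stone, her, corner, moon
N = 12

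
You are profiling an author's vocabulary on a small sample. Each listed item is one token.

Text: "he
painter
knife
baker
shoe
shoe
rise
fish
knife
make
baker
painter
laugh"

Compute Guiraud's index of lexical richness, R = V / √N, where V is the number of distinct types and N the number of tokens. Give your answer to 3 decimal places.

2.496

N = 13, V = 9.
√N = 3.605551
R = 9 / 3.605551 = 2.496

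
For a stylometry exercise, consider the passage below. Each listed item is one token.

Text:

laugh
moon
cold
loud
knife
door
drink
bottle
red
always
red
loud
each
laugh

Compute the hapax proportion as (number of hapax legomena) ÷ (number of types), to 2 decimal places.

Frequencies: laugh:2, loud:2, red:2, moon:1, cold:1, knife:1, door:1, drink:1, bottle:1, always:1, each:1
Hapax count = 8; type count = 11.
Ratio = 8 / 11 = 0.73

0.73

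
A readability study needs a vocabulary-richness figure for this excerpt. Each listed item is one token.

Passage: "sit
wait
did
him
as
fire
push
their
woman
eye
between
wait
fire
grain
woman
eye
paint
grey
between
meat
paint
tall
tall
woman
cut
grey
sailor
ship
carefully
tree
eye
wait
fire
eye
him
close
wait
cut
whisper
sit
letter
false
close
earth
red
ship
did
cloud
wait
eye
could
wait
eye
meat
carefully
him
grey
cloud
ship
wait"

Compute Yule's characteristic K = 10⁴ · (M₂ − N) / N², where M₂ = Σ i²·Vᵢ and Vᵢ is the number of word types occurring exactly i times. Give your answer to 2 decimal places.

Frequencies: wait:7, eye:6, him:3, fire:3, woman:3, grey:3, ship:3, sit:2, did:2, between:2, paint:2, meat:2, tall:2, cut:2, carefully:2, close:2, cloud:2, as:1, push:1, their:1, … (9 more, each freq 1)
N = 60. Frequency spectrum: V_1=12, V_2=10, V_3=5, V_6=1, V_7=1
M₂ = 1²·12 + 2²·10 + 3²·5 + 6²·1 + 7²·1 = 182
K = 10000 × (182 − 60) / 60² = 338.89

338.89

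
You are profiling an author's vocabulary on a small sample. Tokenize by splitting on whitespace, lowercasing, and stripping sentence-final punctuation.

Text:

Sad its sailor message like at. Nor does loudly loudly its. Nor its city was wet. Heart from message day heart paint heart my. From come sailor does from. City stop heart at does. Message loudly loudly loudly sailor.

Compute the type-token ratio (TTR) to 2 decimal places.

0.49

N = 39 tokens, V = 19 types.
TTR = V / N = 19 / 39 = 0.49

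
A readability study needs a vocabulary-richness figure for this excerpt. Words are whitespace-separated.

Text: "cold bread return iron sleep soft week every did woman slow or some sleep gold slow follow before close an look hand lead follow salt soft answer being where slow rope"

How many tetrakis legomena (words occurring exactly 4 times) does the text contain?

0

Frequencies: slow:3, sleep:2, soft:2, follow:2, cold:1, bread:1, return:1, iron:1, week:1, every:1, did:1, woman:1, or:1, some:1, gold:1, before:1, close:1, an:1, look:1, hand:1, … (6 more, each freq 1)
Words with frequency 4: (none)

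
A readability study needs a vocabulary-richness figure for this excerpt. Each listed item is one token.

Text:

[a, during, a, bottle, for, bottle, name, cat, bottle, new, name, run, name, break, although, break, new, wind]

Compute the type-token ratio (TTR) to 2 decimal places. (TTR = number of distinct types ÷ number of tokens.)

N = 18 tokens, V = 11 types.
TTR = V / N = 11 / 18 = 0.61

0.61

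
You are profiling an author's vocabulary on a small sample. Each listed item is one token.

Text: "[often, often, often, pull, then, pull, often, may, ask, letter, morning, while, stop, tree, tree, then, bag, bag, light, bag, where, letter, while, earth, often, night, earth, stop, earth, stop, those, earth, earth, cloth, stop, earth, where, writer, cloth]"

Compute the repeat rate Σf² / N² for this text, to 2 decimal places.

0.08

Frequencies: earth:6, often:5, stop:4, bag:3, pull:2, then:2, letter:2, while:2, tree:2, where:2, cloth:2, may:1, ask:1, morning:1, light:1, night:1, those:1, writer:1
Σf² = 121; N² = 1521
Repeat rate = 121 / 1521 = 0.08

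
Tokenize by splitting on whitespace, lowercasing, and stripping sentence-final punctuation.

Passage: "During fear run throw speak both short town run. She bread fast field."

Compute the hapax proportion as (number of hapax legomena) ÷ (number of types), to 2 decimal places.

0.92

Frequencies: run:2, during:1, fear:1, throw:1, speak:1, both:1, short:1, town:1, she:1, bread:1, fast:1, field:1
Hapax count = 11; type count = 12.
Ratio = 11 / 12 = 0.92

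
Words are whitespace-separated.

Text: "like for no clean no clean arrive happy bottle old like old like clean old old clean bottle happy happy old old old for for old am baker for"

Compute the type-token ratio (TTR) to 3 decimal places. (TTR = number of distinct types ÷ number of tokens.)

N = 29 tokens, V = 10 types.
TTR = V / N = 10 / 29 = 0.345

0.345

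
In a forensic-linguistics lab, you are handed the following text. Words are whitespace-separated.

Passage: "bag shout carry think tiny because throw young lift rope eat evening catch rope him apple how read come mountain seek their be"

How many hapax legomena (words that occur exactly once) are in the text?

21

Frequencies: rope:2, bag:1, shout:1, carry:1, think:1, tiny:1, because:1, throw:1, young:1, lift:1, eat:1, evening:1, catch:1, him:1, apple:1, how:1, read:1, come:1, mountain:1, seek:1, … (2 more, each freq 1)
Hapax (freq=1): apple, bag, be, because, carry, catch, come, eat, evening, him, how, lift, mountain, read, seek, shout, their, think, throw, tiny, young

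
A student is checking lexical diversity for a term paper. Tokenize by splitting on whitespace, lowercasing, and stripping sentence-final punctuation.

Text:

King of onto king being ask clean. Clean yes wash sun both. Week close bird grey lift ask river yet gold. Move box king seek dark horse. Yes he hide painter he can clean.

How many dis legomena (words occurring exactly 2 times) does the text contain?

3

Frequencies: king:3, clean:3, ask:2, yes:2, he:2, of:1, onto:1, being:1, wash:1, sun:1, both:1, week:1, close:1, bird:1, grey:1, lift:1, river:1, yet:1, gold:1, move:1, … (7 more, each freq 1)
Words with frequency 2: ask, he, yes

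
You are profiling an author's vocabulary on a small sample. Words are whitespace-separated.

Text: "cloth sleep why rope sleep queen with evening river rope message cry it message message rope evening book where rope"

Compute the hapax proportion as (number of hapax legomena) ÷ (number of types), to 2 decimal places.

0.69

Frequencies: rope:4, message:3, sleep:2, evening:2, cloth:1, why:1, queen:1, with:1, river:1, cry:1, it:1, book:1, where:1
Hapax count = 9; type count = 13.
Ratio = 9 / 13 = 0.69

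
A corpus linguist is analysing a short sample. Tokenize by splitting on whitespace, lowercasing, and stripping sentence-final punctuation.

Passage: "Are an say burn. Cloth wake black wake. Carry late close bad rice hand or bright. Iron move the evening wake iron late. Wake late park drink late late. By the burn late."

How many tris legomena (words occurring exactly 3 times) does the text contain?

Frequencies: late:6, wake:4, burn:2, iron:2, the:2, are:1, an:1, say:1, cloth:1, black:1, carry:1, close:1, bad:1, rice:1, hand:1, or:1, bright:1, move:1, evening:1, park:1, … (2 more, each freq 1)
Words with frequency 3: (none)

0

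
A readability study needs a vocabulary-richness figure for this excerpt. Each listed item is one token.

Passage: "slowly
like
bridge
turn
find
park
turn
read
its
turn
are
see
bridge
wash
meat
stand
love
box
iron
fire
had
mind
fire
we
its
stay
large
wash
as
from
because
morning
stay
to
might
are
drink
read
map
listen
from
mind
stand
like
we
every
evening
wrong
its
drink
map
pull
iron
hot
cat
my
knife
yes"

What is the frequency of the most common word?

Frequencies: turn:3, its:3, like:2, bridge:2, read:2, are:2, wash:2, stand:2, iron:2, fire:2, mind:2, we:2, stay:2, from:2, drink:2, map:2, slowly:1, find:1, park:1, see:1, … (20 more, each freq 1)
Most common: 'turn' with frequency 3.

3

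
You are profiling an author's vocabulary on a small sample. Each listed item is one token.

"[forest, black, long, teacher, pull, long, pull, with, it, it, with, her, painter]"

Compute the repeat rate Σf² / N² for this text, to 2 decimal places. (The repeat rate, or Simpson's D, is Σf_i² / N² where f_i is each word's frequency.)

0.12

Frequencies: long:2, pull:2, with:2, it:2, forest:1, black:1, teacher:1, her:1, painter:1
Σf² = 21; N² = 169
Repeat rate = 21 / 169 = 0.12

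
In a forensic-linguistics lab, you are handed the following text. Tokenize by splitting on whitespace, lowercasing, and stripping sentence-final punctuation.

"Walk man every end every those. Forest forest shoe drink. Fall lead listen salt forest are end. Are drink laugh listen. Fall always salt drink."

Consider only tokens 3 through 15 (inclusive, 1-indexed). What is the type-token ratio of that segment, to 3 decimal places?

0.769

Segment tokens 3–15: every, end, every, those, forest, forest, shoe, drink, fall, lead, listen, salt, forest
Segment N = 13, segment V = 10.
TTR = 10 / 13 = 0.769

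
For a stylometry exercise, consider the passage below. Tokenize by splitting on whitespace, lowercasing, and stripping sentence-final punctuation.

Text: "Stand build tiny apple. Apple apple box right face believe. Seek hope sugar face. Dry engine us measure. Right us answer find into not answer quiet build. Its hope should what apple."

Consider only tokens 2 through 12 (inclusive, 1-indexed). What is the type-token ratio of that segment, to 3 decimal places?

Segment tokens 2–12: build, tiny, apple, apple, apple, box, right, face, believe, seek, hope
Segment N = 11, segment V = 9.
TTR = 9 / 11 = 0.818

0.818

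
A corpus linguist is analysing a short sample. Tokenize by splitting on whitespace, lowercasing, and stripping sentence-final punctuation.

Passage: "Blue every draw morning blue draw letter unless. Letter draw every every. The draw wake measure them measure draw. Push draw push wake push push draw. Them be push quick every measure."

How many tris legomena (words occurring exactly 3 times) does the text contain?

1

Frequencies: draw:7, push:5, every:4, measure:3, blue:2, letter:2, wake:2, them:2, morning:1, unless:1, the:1, be:1, quick:1
Words with frequency 3: measure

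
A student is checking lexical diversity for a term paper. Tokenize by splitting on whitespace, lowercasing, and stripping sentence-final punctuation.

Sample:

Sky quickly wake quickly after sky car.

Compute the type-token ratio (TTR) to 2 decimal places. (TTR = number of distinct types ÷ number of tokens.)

N = 7 tokens, V = 5 types.
TTR = V / N = 5 / 7 = 0.71

0.71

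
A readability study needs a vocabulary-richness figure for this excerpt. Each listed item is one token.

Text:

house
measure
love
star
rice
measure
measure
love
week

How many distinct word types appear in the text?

6

Distinct types: {house, love, measure, rice, star, week}
V = 6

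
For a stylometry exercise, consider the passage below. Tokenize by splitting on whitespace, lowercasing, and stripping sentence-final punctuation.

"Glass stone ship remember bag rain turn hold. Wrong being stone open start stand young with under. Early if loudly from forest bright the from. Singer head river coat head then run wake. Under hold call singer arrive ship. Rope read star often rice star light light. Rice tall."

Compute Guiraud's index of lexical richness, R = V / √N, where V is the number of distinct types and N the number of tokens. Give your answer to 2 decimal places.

N = 49, V = 39.
√N = 7.000000
R = 39 / 7.000000 = 5.57

5.57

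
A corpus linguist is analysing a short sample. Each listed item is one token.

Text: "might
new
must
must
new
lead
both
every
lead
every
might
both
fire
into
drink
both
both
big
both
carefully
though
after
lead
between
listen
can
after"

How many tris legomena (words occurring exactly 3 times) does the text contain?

1

Frequencies: both:5, lead:3, might:2, new:2, must:2, every:2, after:2, fire:1, into:1, drink:1, big:1, carefully:1, though:1, between:1, listen:1, can:1
Words with frequency 3: lead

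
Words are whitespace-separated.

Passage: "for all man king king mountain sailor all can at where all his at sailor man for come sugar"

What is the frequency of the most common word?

3

Frequencies: all:3, for:2, man:2, king:2, sailor:2, at:2, mountain:1, can:1, where:1, his:1, come:1, sugar:1
Most common: 'all' with frequency 3.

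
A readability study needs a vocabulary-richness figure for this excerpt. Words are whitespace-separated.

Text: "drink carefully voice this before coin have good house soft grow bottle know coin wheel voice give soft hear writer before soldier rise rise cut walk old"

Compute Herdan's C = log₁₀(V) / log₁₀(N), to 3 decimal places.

0.938

N = 27, V = 22.
log₁₀(V) = 1.342423, log₁₀(N) = 1.431364
C = 1.342423 / 1.431364 = 0.938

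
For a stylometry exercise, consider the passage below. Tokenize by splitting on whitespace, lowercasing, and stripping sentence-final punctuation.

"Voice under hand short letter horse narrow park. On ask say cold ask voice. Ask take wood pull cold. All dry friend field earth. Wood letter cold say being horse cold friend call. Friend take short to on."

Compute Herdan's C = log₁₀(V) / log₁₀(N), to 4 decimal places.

0.8620

N = 38, V = 23.
log₁₀(V) = 1.361728, log₁₀(N) = 1.579784
C = 1.361728 / 1.579784 = 0.8620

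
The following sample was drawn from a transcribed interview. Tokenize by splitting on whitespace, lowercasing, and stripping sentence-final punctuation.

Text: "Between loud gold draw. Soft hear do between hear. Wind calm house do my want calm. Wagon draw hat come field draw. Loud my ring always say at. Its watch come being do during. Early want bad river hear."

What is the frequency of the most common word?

3

Frequencies: draw:3, hear:3, do:3, between:2, loud:2, calm:2, my:2, want:2, come:2, gold:1, soft:1, wind:1, house:1, wagon:1, hat:1, field:1, ring:1, always:1, say:1, at:1, … (7 more, each freq 1)
Most common: 'draw' with frequency 3.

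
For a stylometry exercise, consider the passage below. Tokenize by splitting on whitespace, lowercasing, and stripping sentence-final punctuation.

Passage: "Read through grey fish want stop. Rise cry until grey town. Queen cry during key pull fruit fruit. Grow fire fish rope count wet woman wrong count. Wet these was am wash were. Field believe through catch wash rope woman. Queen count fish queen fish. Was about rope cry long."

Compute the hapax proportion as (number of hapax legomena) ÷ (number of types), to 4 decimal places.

Frequencies: fish:4, cry:3, queen:3, rope:3, count:3, through:2, grey:2, fruit:2, wet:2, woman:2, was:2, wash:2, read:1, want:1, stop:1, rise:1, until:1, town:1, during:1, key:1, … (12 more, each freq 1)
Hapax count = 20; type count = 32.
Ratio = 20 / 32 = 0.6250

0.6250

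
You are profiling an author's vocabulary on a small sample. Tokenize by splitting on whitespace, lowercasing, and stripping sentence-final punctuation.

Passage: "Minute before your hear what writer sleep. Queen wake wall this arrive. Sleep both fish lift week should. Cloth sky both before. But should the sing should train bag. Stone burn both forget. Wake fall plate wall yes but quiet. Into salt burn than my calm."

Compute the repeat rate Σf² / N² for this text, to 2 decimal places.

0.03

Frequencies: both:3, should:3, before:2, sleep:2, wake:2, wall:2, but:2, burn:2, minute:1, your:1, hear:1, what:1, writer:1, queen:1, this:1, arrive:1, fish:1, lift:1, week:1, cloth:1, … (16 more, each freq 1)
Σf² = 70; N² = 2116
Repeat rate = 70 / 2116 = 0.03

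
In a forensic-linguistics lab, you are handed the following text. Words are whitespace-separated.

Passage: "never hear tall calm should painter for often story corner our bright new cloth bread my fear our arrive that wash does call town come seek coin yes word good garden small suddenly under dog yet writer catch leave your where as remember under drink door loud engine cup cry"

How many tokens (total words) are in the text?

Tokens: never, hear, tall, calm, should, painter, for, often, story, corner, our, bright, new, cloth, bread, my, fear, our, arrive, that, wash, does, call, town, come, seek, coin, yes, word, good, garden, small, suddenly, under, dog, yet, writer, catch, leave, your, where, as, remember, under, drink, door, loud, engine, cup, cry
N = 50

50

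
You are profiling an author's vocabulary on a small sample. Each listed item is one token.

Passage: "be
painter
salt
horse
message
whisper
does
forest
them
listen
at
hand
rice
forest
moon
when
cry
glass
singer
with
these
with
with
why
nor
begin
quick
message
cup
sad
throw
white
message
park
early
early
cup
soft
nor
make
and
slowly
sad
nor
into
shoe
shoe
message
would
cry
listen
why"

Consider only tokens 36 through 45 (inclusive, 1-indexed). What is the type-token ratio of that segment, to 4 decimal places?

0.9000

Segment tokens 36–45: early, cup, soft, nor, make, and, slowly, sad, nor, into
Segment N = 10, segment V = 9.
TTR = 9 / 10 = 0.9000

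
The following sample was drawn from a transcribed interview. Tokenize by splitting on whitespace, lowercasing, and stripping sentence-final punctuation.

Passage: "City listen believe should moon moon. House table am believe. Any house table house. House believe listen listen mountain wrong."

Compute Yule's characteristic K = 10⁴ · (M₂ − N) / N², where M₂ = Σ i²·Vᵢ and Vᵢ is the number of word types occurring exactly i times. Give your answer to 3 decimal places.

Frequencies: house:4, listen:3, believe:3, moon:2, table:2, city:1, should:1, am:1, any:1, mountain:1, wrong:1
N = 20. Frequency spectrum: V_1=6, V_2=2, V_3=2, V_4=1
M₂ = 1²·6 + 2²·2 + 3²·2 + 4²·1 = 48
K = 10000 × (48 − 20) / 20² = 700.000

700.000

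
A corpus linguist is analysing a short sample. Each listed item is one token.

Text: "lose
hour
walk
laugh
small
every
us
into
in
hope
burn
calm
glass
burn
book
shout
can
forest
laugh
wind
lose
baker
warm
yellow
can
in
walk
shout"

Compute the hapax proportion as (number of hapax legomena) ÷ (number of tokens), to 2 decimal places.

0.50

Frequencies: lose:2, walk:2, laugh:2, in:2, burn:2, shout:2, can:2, hour:1, small:1, every:1, us:1, into:1, hope:1, calm:1, glass:1, book:1, forest:1, wind:1, baker:1, warm:1, … (1 more, each freq 1)
Hapax count = 14; token count = 28.
Ratio = 14 / 28 = 0.50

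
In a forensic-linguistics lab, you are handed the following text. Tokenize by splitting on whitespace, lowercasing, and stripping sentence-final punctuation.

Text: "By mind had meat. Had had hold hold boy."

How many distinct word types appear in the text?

Distinct types: {boy, by, had, hold, meat, mind}
V = 6

6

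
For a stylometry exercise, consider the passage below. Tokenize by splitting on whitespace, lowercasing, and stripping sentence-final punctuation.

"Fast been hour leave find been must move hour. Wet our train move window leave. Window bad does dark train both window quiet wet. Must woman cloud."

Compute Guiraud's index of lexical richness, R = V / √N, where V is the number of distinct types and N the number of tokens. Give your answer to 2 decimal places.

N = 27, V = 18.
√N = 5.196152
R = 18 / 5.196152 = 3.46

3.46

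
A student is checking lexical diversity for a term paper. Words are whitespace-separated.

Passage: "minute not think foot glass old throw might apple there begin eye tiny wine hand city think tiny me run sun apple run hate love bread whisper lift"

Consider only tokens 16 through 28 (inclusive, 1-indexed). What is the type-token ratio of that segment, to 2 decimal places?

0.92

Segment tokens 16–28: city, think, tiny, me, run, sun, apple, run, hate, love, bread, whisper, lift
Segment N = 13, segment V = 12.
TTR = 12 / 13 = 0.92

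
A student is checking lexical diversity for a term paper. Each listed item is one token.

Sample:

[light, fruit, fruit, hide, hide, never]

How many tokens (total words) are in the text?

Tokens: light, fruit, fruit, hide, hide, never
N = 6

6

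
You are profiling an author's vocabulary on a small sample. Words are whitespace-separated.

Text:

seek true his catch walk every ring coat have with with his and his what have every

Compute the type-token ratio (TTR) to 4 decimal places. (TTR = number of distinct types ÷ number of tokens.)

N = 17 tokens, V = 12 types.
TTR = V / N = 12 / 17 = 0.7059

0.7059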